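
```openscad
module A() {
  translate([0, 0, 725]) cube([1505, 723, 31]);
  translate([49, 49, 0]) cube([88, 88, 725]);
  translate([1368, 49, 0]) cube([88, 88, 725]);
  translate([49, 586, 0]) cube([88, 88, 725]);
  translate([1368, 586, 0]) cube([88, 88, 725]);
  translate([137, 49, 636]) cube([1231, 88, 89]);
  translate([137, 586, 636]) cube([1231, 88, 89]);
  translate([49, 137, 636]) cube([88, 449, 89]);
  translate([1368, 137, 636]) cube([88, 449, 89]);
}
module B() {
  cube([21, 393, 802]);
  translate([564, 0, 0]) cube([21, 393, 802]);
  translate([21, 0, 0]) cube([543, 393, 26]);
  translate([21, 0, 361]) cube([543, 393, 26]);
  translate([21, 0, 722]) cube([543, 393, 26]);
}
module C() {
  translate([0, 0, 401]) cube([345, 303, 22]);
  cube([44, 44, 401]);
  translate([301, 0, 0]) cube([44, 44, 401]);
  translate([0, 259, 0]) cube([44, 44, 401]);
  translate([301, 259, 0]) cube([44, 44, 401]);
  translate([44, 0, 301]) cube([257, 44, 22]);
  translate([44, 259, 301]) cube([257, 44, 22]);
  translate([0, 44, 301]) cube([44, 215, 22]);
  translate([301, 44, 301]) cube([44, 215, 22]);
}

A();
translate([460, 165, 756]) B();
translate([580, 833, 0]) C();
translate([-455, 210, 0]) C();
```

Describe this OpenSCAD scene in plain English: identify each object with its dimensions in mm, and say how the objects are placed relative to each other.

A is a table: top 1505 mm (x) × 723 mm (y), 31 mm thick, upper face at z = 756 mm, on four 88×88 mm square legs, each inset 49 mm from the nearest pair of top edges, running from z = 0 to the bottom of the top. Four apron rails, 88 mm thick and 89 mm tall, run between adjacent legs with their top edges flush with the underside of the top and their outer faces flush with the legs' outer faces.

B is an open bookshelf. Two side panels, each 21 mm thick, 393 mm deep and 802 mm tall, stand 585 mm apart (outside-to-outside). Between them sit 3 shelves, each 26 mm thick and 393 mm deep, spanning the full gap between the sides. The bottom shelf rests on the floor (its underside at z = 0) and the clear gap between one shelf's top and the next shelf's underside is 335 mm.

C is a four-legged stool. The seat is a 345×303×22 mm slab whose top surface is at z = 423 mm; four square legs, each 44×44 mm in cross-section, run from the floor (z = 0) to the underside of the seat, each flush with a corner of the seat. Four stretchers, 44 mm wide and 22 mm tall, connect adjacent legs with their undersides at z = 301 mm, each running between the inner faces of the legs it joins and aligned with the legs' outer faces on the other axis.

The bookshelf is on top of the table, centred. Two stools sit around the table at the +y, −x sides.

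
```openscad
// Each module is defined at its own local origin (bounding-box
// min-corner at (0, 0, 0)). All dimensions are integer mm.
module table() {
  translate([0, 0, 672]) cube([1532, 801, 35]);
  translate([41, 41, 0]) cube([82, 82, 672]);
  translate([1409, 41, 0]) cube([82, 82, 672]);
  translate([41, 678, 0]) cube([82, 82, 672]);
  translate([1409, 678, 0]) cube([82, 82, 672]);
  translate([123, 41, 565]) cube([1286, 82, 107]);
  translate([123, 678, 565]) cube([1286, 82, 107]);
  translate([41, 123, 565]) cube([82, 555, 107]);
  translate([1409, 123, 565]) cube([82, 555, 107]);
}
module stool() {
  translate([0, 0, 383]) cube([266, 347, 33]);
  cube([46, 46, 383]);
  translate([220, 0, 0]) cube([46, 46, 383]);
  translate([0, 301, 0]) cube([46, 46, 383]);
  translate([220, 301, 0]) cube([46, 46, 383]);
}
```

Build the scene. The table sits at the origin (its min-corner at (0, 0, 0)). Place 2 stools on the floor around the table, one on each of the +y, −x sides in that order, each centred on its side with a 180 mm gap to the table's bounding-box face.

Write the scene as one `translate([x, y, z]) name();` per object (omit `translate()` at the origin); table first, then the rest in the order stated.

table();
translate([633, 981, 0]) stool();
translate([-446, 227, 0]) stool();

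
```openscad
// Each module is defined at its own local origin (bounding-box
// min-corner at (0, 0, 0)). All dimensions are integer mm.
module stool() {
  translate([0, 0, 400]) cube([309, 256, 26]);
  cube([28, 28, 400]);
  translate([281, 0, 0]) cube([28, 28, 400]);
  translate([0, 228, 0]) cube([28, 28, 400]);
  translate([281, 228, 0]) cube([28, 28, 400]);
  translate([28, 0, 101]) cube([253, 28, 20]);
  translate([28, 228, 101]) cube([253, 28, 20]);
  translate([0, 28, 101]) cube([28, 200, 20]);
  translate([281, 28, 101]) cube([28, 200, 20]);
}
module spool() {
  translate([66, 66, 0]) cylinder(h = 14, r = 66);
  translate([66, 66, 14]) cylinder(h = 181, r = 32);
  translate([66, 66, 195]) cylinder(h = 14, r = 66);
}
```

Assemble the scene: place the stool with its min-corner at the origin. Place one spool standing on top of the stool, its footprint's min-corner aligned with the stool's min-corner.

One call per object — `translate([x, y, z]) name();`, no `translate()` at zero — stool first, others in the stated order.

stool();
translate([0, 0, 426]) spool();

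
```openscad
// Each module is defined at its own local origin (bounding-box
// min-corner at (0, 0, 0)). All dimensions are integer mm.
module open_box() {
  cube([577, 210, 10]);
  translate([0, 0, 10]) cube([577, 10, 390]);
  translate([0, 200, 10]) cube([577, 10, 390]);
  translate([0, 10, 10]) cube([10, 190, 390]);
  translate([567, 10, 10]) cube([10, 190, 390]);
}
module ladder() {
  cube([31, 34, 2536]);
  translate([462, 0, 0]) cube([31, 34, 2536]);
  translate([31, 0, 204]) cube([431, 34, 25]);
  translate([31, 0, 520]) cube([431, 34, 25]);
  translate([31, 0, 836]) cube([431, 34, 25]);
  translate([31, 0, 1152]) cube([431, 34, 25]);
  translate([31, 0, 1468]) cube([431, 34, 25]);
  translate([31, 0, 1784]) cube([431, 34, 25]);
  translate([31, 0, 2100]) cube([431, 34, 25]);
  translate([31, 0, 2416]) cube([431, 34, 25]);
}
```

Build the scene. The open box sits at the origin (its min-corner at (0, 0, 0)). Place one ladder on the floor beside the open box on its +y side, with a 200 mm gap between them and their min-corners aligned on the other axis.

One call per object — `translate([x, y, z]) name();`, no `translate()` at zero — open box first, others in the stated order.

open_box();
translate([0, 410, 0]) ladder();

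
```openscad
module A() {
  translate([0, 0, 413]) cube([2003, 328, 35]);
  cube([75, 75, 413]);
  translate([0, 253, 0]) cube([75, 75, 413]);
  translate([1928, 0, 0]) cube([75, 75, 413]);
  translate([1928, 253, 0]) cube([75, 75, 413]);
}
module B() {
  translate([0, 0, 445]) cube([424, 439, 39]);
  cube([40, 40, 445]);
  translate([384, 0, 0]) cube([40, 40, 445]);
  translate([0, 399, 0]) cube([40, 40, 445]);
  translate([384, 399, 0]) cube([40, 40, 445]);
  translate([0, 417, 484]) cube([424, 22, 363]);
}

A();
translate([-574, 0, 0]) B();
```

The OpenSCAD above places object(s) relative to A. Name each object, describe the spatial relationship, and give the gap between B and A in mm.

A is a bench. B is a chair. The chair is on the floor beside the bench on its −x side. The gap between the chair and the bench is 150 mm.

The chair's nearest face is 150 mm from the bench's −x face.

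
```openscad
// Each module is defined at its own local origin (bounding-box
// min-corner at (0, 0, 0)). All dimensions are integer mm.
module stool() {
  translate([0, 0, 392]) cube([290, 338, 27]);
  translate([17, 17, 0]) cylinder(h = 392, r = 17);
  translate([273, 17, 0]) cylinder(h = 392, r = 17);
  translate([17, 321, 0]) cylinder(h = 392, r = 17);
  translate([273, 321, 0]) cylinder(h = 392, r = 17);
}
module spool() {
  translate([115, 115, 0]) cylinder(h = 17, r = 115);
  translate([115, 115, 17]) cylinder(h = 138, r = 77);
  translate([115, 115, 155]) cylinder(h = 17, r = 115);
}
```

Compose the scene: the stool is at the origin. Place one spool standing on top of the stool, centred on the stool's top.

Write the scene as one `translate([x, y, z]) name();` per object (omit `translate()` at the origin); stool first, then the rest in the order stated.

stool();
translate([30, 54, 419]) spool();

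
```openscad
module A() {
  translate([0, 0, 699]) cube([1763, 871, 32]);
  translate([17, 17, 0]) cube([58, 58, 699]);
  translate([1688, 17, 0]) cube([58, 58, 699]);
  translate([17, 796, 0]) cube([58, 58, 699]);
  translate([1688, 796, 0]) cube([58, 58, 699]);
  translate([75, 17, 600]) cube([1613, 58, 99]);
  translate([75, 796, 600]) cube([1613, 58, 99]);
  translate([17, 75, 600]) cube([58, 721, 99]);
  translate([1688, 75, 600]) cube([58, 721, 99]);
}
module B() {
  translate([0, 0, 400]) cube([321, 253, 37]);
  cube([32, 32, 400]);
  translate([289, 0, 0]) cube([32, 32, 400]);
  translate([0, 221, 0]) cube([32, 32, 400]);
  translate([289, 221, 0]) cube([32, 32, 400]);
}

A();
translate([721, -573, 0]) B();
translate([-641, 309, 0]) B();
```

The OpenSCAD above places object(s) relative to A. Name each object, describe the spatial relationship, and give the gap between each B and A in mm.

Each stool's nearest face is 320 mm from the table's bounding box.

A is a table. B is a stool. Two stools sit around the table at the −y, −x sides. The gap between each stool and the table is 320 mm.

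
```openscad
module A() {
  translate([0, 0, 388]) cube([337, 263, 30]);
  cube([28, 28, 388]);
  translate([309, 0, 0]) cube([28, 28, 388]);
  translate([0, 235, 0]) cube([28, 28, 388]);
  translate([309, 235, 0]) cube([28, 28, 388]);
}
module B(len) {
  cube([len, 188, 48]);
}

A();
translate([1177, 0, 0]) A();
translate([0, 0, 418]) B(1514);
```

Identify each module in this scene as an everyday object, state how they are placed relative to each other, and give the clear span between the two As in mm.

A is a stool. B is a beam. A beam spans the tops of two stools. The clear span between the two stools is 840 mm.

Second stool starts at x = 1177; first ends at x = 337; clear span = 1177 − 337 = 840 mm.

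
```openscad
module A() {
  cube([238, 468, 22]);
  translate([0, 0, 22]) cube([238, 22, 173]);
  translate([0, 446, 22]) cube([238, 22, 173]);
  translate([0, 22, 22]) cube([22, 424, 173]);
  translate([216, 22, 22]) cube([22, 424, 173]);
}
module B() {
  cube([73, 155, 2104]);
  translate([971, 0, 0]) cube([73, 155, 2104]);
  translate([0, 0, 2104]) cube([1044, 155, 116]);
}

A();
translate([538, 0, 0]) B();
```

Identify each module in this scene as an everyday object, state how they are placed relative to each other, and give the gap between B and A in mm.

The door frame's nearest face is 300 mm from the open box's +x face.

A is an open box. B is a door frame. The door frame is on the floor beside the open box on its +x side. The gap between the door frame and the open box is 300 mm.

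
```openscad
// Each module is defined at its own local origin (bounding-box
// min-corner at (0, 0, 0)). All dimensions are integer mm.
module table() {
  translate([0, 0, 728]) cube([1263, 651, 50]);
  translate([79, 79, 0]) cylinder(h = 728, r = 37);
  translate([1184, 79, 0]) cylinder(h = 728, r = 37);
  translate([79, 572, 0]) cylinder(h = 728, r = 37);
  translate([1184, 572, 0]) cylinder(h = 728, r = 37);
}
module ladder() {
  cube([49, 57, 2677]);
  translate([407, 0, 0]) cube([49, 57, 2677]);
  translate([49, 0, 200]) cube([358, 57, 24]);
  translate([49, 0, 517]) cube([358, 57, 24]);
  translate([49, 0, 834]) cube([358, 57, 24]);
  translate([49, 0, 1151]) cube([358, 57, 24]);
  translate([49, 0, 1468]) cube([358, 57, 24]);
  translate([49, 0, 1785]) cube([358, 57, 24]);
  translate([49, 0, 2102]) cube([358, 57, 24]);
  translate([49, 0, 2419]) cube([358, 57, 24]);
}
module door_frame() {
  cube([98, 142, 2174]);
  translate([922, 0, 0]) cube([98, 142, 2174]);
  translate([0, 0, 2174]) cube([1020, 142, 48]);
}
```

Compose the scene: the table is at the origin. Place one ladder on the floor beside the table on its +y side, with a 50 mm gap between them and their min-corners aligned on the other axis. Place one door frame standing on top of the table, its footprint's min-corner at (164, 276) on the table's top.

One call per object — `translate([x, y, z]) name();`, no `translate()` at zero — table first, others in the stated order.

table();
translate([0, 701, 0]) ladder();
translate([164, 276, 778]) door_frame();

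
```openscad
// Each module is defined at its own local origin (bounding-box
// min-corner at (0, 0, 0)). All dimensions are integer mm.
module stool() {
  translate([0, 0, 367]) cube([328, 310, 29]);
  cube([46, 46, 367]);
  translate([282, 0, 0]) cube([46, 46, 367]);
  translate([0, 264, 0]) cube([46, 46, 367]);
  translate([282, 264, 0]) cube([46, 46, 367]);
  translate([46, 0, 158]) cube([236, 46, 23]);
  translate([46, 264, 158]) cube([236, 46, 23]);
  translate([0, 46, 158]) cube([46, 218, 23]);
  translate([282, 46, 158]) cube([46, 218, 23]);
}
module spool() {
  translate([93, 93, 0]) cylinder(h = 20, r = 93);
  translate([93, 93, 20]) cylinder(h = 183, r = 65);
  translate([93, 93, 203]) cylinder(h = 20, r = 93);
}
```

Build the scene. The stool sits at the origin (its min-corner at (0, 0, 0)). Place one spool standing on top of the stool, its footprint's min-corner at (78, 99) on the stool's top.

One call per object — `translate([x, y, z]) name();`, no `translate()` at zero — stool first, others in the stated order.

stool();
translate([78, 99, 396]) spool();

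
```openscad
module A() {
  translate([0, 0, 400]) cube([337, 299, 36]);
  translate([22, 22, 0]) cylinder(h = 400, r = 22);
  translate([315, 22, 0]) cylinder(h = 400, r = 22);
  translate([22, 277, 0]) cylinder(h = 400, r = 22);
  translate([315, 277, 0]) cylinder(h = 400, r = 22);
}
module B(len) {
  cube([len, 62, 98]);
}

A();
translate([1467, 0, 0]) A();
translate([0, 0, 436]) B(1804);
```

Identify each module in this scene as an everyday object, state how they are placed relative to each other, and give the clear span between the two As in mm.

A is a stool. B is a beam. A beam spans the tops of two stools. The clear span between the two stools is 1130 mm.

Second stool starts at x = 1467; first ends at x = 337; clear span = 1467 − 337 = 1130 mm.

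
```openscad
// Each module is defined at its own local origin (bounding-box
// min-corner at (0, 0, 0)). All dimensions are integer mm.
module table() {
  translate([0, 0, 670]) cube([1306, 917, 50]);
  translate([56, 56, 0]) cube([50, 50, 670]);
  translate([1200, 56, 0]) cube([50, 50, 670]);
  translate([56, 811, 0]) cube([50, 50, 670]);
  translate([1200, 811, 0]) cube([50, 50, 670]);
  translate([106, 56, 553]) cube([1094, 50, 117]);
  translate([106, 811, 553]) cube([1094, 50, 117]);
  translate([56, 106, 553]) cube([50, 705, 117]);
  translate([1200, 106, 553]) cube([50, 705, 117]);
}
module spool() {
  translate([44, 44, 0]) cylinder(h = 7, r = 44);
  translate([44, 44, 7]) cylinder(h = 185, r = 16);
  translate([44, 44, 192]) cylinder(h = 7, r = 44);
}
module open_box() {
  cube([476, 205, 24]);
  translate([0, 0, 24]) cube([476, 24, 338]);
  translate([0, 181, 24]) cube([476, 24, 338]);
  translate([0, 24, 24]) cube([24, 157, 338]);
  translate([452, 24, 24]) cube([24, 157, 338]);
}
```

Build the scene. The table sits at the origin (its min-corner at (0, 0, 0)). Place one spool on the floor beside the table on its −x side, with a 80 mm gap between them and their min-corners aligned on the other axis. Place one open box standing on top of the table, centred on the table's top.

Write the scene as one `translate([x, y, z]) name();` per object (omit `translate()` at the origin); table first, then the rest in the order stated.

table();
translate([-168, 0, 0]) spool();
translate([415, 356, 720]) open_box();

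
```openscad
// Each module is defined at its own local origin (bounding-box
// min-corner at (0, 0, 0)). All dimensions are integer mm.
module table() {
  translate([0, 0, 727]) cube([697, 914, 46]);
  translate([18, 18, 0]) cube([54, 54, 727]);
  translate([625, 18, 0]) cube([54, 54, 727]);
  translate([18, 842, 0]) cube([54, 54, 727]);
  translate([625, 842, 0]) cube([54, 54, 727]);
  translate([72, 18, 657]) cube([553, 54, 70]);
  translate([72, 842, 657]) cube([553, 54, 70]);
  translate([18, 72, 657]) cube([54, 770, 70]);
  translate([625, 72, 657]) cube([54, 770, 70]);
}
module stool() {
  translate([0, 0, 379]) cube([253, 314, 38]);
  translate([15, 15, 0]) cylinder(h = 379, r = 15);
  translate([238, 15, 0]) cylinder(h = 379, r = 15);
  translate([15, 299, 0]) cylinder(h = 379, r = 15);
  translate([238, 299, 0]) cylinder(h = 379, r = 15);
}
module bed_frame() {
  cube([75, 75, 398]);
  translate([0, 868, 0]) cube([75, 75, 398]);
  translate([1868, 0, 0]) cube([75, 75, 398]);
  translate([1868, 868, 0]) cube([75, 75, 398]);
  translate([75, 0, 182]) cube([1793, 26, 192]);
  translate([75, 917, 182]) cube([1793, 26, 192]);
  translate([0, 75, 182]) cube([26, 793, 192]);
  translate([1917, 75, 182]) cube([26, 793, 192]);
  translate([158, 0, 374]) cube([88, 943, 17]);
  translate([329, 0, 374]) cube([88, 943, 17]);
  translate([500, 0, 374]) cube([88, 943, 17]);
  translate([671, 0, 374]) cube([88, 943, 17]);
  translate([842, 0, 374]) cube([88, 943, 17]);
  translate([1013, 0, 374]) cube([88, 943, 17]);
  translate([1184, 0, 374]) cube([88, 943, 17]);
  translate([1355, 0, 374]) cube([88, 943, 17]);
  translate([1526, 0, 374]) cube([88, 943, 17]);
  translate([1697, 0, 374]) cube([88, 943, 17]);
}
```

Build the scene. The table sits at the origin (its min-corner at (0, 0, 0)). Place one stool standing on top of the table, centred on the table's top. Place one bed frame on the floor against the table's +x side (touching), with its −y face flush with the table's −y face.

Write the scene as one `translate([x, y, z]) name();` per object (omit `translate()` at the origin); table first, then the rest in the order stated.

table();
translate([222, 300, 773]) stool();
translate([697, 0, 0]) bed_frame();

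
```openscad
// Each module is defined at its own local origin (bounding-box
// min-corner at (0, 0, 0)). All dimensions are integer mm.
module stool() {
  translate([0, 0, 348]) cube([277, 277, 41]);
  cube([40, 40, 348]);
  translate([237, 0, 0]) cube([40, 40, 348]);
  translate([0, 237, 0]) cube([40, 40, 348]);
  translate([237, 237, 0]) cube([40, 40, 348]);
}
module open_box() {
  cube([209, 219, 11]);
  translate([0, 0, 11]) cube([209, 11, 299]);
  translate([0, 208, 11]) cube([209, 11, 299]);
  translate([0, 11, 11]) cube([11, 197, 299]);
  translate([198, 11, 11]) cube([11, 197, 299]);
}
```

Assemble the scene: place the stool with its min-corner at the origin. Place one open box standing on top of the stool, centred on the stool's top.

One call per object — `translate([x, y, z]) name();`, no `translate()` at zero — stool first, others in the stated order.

stool();
translate([34, 29, 389]) open_box();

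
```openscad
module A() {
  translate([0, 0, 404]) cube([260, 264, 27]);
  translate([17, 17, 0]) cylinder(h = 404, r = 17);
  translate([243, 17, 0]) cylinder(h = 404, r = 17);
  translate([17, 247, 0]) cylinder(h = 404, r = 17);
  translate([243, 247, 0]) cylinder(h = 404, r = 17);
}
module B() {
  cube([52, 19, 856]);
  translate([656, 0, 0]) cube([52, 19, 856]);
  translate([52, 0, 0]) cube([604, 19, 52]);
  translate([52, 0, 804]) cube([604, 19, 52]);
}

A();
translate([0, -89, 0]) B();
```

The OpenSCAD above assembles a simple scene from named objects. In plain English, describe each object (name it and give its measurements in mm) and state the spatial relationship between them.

A is a four-legged stool. The seat is a 260×264×27 mm slab whose top surface is at z = 431 mm; four round legs, each 34 mm in diameter, run from the floor (z = 0) to the underside of the seat, each leg's axis is inset half a diameter from the nearest pair of seat edges (so the leg's bounding box is flush with the corner).

B is a rectangular picture frame lying in the x–z plane (depth along y). The opening is 604 mm wide (x) by 752 mm tall (z), surrounded by a border 52 mm wide on all four sides. The frame is 19 mm deep and is made of two full-height vertical stiles with two horizontal rails fitted between them.

The picture frame is on the floor beside the stool on its −y side.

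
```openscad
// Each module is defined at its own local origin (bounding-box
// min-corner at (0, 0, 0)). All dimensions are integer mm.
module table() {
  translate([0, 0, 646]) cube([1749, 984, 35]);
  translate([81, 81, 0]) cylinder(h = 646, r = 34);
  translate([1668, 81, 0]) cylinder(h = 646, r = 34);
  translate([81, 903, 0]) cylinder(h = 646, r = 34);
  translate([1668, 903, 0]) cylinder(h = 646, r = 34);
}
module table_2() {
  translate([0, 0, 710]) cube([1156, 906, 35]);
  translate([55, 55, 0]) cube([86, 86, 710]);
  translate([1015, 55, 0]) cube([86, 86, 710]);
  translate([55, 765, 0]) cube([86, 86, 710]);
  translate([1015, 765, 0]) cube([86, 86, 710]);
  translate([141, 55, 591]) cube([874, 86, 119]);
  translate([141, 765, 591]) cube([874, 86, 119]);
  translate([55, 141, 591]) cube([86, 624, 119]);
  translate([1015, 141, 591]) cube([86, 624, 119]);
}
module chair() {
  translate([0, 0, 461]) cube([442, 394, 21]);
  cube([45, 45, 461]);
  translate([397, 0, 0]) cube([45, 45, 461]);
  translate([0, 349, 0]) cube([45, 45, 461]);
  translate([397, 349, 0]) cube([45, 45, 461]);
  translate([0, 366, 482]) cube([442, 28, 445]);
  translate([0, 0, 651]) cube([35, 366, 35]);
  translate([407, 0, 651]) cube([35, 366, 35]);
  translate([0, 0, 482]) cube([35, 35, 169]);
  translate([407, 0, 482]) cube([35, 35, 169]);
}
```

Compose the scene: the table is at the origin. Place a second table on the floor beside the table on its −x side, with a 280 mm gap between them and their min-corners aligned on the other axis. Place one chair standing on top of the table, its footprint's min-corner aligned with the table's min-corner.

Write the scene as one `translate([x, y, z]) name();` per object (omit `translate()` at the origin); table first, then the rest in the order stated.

table();
translate([-1436, 0, 0]) table_2();
translate([0, 0, 681]) chair();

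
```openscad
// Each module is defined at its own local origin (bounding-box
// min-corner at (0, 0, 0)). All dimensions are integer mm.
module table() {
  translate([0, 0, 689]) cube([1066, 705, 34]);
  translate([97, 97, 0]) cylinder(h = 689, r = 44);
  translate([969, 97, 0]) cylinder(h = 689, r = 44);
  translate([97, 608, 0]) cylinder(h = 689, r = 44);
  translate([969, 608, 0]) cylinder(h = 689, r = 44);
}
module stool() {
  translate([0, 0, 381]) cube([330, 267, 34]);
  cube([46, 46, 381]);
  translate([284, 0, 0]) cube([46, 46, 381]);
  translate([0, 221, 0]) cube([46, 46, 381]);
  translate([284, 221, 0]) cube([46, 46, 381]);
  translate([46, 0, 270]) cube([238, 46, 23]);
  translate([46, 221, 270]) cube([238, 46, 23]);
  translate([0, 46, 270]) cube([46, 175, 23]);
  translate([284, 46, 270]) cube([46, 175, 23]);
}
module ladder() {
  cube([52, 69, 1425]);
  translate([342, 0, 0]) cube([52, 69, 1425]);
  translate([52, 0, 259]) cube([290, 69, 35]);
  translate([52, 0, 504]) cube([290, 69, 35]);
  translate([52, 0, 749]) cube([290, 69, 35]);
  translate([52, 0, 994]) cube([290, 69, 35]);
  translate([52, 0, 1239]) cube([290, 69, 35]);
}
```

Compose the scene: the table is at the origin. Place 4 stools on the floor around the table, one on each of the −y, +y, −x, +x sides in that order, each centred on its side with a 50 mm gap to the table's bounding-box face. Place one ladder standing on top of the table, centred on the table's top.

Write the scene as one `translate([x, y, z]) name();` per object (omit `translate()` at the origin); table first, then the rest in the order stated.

table();
translate([368, -317, 0]) stool();
translate([368, 755, 0]) stool();
translate([-380, 219, 0]) stool();
translate([1116, 219, 0]) stool();
translate([336, 318, 723]) ladder();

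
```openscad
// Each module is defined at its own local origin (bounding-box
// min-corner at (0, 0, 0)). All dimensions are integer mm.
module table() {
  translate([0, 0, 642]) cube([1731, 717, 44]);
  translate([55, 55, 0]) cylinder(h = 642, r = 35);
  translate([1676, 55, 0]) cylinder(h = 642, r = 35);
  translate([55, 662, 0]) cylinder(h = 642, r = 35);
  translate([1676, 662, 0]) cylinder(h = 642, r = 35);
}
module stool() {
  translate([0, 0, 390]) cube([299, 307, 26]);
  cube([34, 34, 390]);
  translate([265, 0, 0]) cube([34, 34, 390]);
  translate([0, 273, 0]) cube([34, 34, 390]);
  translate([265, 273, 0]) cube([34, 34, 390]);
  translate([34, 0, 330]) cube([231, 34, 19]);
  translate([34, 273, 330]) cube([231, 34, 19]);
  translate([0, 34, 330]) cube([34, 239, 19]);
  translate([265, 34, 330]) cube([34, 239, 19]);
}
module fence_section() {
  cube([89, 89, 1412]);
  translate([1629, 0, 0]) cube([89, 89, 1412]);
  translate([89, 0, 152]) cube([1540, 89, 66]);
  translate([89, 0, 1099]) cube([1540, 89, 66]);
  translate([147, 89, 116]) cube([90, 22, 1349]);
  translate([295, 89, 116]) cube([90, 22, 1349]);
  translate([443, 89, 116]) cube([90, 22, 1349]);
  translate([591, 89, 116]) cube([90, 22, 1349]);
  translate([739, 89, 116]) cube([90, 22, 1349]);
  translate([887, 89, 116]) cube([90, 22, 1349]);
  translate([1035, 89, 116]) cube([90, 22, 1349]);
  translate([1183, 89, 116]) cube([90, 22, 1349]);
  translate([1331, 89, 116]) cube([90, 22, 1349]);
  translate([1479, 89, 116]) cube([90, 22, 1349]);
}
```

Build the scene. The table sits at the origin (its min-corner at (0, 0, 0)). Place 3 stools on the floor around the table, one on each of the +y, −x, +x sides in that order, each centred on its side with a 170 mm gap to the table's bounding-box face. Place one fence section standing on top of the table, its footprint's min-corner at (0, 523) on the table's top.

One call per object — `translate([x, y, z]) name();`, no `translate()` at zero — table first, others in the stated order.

table();
translate([716, 887, 0]) stool();
translate([-469, 205, 0]) stool();
translate([1901, 205, 0]) stool();
translate([0, 523, 686]) fence_section();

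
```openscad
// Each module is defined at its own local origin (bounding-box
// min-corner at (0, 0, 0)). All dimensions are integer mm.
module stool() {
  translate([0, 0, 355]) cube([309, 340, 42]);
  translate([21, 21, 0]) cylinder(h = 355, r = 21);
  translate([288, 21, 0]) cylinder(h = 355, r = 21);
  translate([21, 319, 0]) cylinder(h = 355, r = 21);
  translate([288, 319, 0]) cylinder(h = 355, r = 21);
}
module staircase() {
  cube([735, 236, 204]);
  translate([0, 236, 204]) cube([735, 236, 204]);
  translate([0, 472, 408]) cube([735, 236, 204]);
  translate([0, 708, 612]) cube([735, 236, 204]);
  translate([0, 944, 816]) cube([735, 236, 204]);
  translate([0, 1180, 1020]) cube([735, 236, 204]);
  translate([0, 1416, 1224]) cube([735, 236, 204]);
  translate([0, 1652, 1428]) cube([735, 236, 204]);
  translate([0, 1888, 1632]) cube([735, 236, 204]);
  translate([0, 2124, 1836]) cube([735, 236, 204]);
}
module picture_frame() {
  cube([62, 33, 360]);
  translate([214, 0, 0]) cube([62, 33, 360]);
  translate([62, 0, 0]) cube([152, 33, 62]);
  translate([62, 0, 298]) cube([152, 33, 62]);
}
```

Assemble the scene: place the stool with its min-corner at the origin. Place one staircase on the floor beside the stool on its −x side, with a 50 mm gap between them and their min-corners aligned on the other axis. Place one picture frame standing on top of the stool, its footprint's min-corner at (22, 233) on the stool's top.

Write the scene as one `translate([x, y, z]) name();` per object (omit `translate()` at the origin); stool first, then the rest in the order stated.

stool();
translate([-785, 0, 0]) staircase();
translate([22, 233, 397]) picture_frame();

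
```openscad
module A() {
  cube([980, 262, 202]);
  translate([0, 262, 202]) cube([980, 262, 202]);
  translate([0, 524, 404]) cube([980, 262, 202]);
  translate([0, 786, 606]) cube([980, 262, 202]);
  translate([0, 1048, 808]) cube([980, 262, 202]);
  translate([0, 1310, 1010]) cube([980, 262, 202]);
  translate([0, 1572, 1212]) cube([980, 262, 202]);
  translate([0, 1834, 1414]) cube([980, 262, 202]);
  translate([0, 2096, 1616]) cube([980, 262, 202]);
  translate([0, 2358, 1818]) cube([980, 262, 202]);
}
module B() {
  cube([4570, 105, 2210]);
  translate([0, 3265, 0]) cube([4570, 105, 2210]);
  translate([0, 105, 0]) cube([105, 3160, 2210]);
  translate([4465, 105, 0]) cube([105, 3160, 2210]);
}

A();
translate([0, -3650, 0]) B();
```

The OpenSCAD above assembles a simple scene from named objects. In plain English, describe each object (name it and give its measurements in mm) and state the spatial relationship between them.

A is a straight staircase of 10 solid steps. Each step is 980 mm wide (x), 262 mm deep (y, the going) and 202 mm tall (the rise). The first step rests on the floor; each subsequent step sits one going further in +y and one rise higher in +z, directly behind and above the previous step with no overlap.

B is a box-shaped house frame (walls only): outside footprint 4570×3370 mm, wall height 2210 mm, wall thickness 105 mm. The two y-facing walls run the full x-width; the two x-facing walls fit between the inner faces of the y-facing walls.

The house frame is on the floor beside the staircase on its −y side.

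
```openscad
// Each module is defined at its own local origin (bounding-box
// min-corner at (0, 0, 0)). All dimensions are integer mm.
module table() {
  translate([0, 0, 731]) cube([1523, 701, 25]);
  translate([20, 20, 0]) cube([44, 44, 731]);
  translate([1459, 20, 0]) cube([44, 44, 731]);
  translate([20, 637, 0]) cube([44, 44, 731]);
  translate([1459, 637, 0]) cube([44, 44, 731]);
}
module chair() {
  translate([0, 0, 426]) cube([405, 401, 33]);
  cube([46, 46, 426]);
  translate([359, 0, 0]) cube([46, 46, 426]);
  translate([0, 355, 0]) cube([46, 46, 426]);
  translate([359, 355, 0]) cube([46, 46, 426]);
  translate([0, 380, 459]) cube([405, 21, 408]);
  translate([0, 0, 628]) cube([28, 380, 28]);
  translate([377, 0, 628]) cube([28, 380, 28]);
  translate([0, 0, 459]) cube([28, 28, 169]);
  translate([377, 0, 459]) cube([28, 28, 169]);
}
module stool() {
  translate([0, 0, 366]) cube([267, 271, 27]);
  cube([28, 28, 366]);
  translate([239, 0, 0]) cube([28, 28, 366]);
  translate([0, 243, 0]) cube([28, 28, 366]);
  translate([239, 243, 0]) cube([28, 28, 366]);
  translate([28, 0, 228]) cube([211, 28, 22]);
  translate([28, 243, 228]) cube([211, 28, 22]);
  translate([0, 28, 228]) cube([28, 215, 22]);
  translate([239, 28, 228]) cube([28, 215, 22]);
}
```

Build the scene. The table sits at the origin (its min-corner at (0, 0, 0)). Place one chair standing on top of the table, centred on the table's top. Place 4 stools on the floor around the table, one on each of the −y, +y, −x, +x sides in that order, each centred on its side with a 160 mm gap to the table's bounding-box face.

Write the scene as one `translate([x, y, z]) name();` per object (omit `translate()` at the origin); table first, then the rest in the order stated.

table();
translate([559, 150, 756]) chair();
translate([628, -431, 0]) stool();
translate([628, 861, 0]) stool();
translate([-427, 215, 0]) stool();
translate([1683, 215, 0]) stool();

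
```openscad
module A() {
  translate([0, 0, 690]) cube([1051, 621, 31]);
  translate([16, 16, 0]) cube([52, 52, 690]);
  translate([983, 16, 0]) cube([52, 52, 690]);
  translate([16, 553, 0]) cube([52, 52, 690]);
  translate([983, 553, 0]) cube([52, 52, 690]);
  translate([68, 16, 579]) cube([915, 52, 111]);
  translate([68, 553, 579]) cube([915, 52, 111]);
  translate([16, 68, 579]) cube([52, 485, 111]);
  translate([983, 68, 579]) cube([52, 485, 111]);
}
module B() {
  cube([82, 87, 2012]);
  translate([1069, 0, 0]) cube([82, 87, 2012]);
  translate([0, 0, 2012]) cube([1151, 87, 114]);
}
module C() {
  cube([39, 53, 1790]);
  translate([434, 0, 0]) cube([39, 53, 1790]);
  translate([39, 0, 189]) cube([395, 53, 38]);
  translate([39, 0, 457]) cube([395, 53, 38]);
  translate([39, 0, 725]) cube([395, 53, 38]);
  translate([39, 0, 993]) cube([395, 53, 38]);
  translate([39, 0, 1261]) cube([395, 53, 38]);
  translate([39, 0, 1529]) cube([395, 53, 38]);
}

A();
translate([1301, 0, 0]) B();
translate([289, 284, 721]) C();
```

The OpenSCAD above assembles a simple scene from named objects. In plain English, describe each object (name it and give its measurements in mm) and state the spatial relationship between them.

A is a rectangular dining table. The top is 1051×621×31 mm with its upper surface at z = 721 mm. It stands on four 52×52 mm square legs, each inset 16 mm from the nearest pair of top edges, running from the floor to the underside of the top. Four apron rails, 52 mm thick and 111 mm tall, run between adjacent legs with their top edges flush with the underside of the top and their outer faces flush with the legs' outer faces.

B is a door frame. The clear opening is 987 mm wide and 2012 mm high. Two 82 mm wide jambs, 87 mm deep, stand either side of the opening from the floor to the top of the opening. A 114 mm thick head sits across the top of both jambs, spanning the full outside width of the frame.

C is a straight ladder. Two 39×53 mm vertical rails, 1790 mm tall, stand 473 mm apart (outside-to-outside) with their front faces coplanar on the −y side. 6 rungs, each 53 mm deep and 38 mm tall, span between the inner faces of the rails, front faces flush with the rails. The lowest rung's underside is at z = 189 mm and rungs are spaced 268 mm apart (underside to underside).

The door frame is on the floor beside the table on its +x side. The ladder is on top of the table, centred.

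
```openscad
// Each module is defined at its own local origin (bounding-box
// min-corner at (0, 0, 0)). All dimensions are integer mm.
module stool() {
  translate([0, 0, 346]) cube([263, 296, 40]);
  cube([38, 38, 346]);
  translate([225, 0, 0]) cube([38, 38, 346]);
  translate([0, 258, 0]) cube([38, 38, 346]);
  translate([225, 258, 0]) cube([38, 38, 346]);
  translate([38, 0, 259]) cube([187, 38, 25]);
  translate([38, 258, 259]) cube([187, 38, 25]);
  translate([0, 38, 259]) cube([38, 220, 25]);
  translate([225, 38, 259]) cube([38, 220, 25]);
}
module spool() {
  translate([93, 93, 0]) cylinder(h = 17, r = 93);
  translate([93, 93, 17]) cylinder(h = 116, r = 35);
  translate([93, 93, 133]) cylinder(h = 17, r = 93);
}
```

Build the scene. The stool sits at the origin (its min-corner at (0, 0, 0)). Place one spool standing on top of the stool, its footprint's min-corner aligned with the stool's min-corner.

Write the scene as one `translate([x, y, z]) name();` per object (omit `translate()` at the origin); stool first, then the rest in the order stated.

stool();
translate([0, 0, 386]) spool();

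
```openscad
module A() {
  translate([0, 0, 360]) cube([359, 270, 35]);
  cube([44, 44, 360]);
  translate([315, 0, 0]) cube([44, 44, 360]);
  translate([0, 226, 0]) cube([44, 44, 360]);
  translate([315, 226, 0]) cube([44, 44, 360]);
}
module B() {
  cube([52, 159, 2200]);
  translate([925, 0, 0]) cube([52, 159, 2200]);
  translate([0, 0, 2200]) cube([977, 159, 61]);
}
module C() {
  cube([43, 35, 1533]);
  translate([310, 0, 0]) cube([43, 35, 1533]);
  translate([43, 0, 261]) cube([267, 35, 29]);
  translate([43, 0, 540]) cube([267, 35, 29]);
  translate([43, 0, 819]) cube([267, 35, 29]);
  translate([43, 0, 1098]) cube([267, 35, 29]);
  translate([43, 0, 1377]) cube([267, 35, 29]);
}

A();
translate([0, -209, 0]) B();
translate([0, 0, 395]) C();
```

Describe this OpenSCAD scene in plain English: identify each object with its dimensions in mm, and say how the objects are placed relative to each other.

A is a simple wooden stool: a rectangular seat 359 mm (x) by 270 mm (y), 35 mm thick, top face at z = 395 mm, on four square legs, each 44×44 mm in cross-section. The legs rest on z = 0, each flush with a corner of the seat.

B is a door frame. The clear opening is 873 mm wide and 2200 mm high. Two 52 mm wide jambs, 159 mm deep, stand either side of the opening from the floor to the top of the opening. A 61 mm thick head sits across the top of both jambs, spanning the full outside width of the frame.

C is a wooden ladder with two side rails of 43×35 mm section and 1533 mm height, set 353 mm apart overall. Between them run 5 rectangular rungs (35 mm deep, 29 mm thick), front faces flush with the rails' −y face. The bottom of the first rung is 261 mm above the floor and each subsequent rung is 279 mm higher than the one below.

The door frame is on the floor beside the stool on its −y side. The ladder is on top of the stool.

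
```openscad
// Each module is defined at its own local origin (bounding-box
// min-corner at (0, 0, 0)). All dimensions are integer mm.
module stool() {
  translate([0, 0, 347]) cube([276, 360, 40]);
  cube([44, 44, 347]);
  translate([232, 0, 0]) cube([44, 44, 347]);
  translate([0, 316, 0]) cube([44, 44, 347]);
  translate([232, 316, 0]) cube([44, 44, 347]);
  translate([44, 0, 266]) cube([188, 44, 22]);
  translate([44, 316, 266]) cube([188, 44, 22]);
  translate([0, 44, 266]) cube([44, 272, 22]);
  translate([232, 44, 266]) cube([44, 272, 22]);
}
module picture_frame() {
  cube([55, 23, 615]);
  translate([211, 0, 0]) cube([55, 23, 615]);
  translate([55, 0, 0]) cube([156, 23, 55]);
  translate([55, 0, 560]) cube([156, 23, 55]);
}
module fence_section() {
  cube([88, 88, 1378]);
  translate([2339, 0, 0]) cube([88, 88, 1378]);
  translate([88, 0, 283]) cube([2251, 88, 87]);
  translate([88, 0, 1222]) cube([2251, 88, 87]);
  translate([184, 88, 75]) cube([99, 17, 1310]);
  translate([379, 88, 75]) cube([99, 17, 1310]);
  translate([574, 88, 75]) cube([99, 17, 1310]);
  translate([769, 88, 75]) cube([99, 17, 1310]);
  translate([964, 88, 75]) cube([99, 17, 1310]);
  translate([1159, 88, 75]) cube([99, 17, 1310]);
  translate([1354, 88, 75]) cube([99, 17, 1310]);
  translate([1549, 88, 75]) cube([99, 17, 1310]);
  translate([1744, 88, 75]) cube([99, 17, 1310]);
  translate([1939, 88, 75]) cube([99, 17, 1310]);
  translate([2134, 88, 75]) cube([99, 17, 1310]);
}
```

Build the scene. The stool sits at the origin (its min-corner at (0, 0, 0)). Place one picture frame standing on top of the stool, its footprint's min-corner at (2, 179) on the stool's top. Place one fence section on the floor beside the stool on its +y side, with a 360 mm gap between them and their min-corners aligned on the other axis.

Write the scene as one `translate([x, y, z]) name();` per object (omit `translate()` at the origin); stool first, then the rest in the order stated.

stool();
translate([2, 179, 387]) picture_frame();
translate([0, 720, 0]) fence_section();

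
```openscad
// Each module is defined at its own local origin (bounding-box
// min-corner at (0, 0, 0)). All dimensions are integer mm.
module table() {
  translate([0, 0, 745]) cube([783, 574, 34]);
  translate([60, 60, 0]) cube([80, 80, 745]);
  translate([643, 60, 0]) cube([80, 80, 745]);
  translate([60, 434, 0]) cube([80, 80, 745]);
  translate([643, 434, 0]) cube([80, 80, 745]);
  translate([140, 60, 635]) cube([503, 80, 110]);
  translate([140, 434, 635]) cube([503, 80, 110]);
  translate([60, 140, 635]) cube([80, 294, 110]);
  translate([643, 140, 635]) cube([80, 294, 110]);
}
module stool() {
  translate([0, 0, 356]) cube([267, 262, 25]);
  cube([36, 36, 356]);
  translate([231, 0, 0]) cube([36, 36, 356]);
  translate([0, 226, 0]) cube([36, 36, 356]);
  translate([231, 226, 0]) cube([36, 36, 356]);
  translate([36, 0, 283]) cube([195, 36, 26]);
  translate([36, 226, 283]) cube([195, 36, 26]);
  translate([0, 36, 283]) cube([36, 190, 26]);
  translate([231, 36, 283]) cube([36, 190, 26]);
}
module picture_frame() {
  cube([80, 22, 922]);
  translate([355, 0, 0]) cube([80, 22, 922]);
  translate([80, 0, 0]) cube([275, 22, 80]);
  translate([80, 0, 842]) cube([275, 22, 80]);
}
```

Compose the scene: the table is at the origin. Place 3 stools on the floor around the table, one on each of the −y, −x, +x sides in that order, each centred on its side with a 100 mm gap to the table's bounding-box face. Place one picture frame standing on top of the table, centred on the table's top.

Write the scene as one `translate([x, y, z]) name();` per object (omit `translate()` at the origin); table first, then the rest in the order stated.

table();
translate([258, -362, 0]) stool();
translate([-367, 156, 0]) stool();
translate([883, 156, 0]) stool();
translate([174, 276, 779]) picture_frame();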